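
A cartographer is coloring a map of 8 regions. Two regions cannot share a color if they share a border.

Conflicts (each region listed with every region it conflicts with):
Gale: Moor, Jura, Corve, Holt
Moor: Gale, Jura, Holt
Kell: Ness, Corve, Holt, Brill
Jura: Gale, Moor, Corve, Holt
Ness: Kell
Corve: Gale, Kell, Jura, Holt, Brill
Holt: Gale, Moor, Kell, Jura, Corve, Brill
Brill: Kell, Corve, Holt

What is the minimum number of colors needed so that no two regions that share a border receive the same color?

4

Kell, Corve, Holt, Brill pairwise conflict, so at least 4 colors are needed.
4 colors suffice: Gale=4, Moor=2, Kell=3, Jura=3, Ness=1, Corve=2, Holt=1, Brill=4. Each listed conflict is separated.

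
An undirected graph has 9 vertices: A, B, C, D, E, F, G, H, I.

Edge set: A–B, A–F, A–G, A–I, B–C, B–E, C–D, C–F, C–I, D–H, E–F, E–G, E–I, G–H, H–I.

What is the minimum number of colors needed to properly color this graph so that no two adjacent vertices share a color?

C and D are adjacent, so at least 2 colors are needed.
2 colors suffice: color red → {A, C, E, H}; color blue → {B, D, F, G, I}. No two adjacent vertices share a color.

2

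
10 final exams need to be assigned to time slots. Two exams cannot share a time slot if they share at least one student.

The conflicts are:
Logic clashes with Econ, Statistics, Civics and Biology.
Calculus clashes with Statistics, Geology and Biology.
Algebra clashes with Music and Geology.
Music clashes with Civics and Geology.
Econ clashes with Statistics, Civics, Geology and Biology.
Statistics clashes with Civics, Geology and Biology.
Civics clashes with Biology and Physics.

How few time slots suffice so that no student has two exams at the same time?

5

Logic, Econ, Statistics, Civics, Biology are mutually in conflict, so at least 5 time slots are needed.
5 time slots suffice: time slot 1 → {Music, Statistics, Physics}; time slot 2 → {Civics, Geology}; time slot 3 → {Calculus, Algebra, Econ}; time slot 4 → {Biology}; time slot 5 → {Logic}. No two conflicting exams share a time slot.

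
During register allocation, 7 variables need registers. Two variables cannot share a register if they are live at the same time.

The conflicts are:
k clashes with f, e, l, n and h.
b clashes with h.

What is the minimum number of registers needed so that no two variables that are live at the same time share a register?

k and n conflict, so at least 2 registers are needed.
Using 2 registers: k=1, f=2, e=2, l=2, n=2, b=1, h=2. No two conflicting variables share a register.

2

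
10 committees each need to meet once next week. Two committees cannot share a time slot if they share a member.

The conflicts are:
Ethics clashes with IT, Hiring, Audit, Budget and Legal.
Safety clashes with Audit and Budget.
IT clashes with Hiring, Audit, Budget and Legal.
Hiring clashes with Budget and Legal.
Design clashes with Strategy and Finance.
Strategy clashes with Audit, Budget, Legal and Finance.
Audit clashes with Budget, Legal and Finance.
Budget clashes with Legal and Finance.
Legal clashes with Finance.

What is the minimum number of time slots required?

Ethics, IT, Audit, Budget, Legal are mutually in conflict, so at least 5 time slots are needed.
5 time slots suffice: time slot 1 → {Design, Budget}; time slot 2 → {Hiring, Audit}; time slot 3 → {Safety, Legal}; time slot 4 → {IT, Strategy}; time slot 5 → {Ethics, Finance}. Every pair that conflicts lands in different time slots.

5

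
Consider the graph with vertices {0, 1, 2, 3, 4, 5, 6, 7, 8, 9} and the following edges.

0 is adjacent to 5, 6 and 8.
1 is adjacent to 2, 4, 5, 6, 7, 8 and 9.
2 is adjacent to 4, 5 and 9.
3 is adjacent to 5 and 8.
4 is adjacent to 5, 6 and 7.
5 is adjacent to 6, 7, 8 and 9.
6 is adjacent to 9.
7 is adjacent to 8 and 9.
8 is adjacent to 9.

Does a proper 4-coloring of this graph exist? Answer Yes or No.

No

1, 5, 7, 8, 9 are mutually adjacent (a clique of size 5), so at least 5 colors are needed.
So 4 colors are not enough.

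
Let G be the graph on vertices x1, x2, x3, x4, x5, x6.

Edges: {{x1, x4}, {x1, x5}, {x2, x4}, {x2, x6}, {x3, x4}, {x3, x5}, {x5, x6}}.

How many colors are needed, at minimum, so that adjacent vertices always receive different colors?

3

The cycle x6-x5-x3-x4-x2-x6 has odd length 5, so it cannot be 2-colored; at least 3 colors are needed.
3 colors suffice: color 1 → {x4, x5}; color 2 → {x1, x3, x6}; color 3 → {x2}. Every edge joins two different colors.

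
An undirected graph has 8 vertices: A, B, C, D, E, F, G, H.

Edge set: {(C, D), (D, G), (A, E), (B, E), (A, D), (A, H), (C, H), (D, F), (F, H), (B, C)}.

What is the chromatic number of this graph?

The cycle D-C-B-E-A-D has odd length 5, so it cannot be 2-colored; at least 3 colors are needed.
A valid assignment using 3 colors: A=2, B=1, C=2, D=1, E=3, F=2, G=2, H=1. No two adjacent vertices share a color.

3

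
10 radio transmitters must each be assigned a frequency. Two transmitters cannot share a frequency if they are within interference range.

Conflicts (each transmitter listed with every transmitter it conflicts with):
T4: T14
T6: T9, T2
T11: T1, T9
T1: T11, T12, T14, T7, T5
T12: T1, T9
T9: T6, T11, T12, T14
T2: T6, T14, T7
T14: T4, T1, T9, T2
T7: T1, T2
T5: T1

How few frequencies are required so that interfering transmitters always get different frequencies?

2

T9 and T14 conflict, so at least 2 frequencies are needed.
Using 2 frequencies: T4=1, T6=2, T11=2, T1=1, T12=2, T9=1, T2=1, T14=2, T7=2, T5=2. Each listed conflict is separated.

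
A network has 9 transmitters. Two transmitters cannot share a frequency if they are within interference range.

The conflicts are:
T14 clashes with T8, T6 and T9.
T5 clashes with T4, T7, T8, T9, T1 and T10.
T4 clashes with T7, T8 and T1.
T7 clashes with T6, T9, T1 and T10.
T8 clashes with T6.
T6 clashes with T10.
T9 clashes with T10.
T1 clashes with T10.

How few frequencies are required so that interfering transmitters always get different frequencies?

T5, T7, T1, T10 all conflict with each other, so at least 4 frequencies are needed.
A valid assignment using 4 frequencies: T14=3, T5=1, T4=3, T7=2, T8=2, T6=1, T9=4, T1=4, T10=3. Each listed conflict is separated.

4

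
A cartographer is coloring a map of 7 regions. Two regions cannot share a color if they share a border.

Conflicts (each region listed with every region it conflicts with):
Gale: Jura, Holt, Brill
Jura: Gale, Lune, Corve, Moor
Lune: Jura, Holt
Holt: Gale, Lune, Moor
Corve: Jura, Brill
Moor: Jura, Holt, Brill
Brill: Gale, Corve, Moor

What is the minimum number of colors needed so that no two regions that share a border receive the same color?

2

Lune and Holt conflict, so at least 2 colors are needed.
One proper 2-coloring: Gale=2, Jura=1, Lune=2, Holt=1, Corve=2, Moor=2, Brill=1. No two conflicting regions share a color.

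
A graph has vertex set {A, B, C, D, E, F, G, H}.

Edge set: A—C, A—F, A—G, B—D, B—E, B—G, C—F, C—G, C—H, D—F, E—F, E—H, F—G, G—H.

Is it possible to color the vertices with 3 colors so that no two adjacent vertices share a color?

A, C, F, G are pairwise adjacent (a clique of size 4), so at least 4 colors are needed.
So 3 colors are not enough.

No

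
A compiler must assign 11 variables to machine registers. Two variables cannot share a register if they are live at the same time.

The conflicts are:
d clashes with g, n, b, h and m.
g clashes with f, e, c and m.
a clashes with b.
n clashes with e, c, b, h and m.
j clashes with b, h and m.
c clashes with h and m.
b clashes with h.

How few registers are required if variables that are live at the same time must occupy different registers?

4

d, n, b, h are mutually in conflict, so at least 4 registers are needed.
4 registers suffice: register 1 → {g, a, n, j}; register 2 → {f, e, b, m}; register 3 → {h}; register 4 → {d, c}. Every pair that conflicts lands in different registers.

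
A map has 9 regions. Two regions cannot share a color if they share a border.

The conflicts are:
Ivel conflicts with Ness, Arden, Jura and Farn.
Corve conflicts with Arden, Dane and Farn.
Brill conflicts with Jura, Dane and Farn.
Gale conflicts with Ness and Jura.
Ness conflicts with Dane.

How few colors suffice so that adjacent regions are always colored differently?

The cycle Ness-Ivel-Jura-Brill-Dane-Ness has odd length 5, so it cannot be 2-colored; at least 3 colors are needed.
3 colors suffice: color 1 → {Ivel, Corve, Brill, Gale}; color 2 → {Ness, Arden, Jura, Farn}; color 3 → {Dane}. Each listed conflict is separated.

3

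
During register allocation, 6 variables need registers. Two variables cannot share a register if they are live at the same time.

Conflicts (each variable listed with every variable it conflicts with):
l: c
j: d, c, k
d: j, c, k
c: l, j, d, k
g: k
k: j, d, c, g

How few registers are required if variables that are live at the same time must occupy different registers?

j, d, c, k are mutually in conflict, so at least 4 registers are needed.
4 registers suffice: l=2, j=3, d=4, c=1, g=1, k=2. Every pair that conflicts lands in different registers.

4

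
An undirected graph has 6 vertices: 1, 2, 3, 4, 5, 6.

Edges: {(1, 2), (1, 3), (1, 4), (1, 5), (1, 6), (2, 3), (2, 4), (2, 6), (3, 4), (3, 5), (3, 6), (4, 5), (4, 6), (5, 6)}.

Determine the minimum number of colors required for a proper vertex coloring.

1, 3, 4, 5, 6 are mutually adjacent (a clique of size 5), so at least 5 colors are needed.
A valid assignment using 5 colors: 1=blue, 2=purple, 3=yellow, 4=red, 5=purple, 6=green. Each edge has distinct colors on its endpoints.

5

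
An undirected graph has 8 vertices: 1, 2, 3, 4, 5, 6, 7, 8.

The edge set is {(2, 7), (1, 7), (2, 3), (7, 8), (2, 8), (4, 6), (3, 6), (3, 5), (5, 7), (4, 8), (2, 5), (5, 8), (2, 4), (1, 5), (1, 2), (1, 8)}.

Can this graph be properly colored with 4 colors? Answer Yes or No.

No

1, 2, 5, 7, 8 are pairwise adjacent (a clique of size 5), so at least 5 colors are needed.
So 4 colors are not enough.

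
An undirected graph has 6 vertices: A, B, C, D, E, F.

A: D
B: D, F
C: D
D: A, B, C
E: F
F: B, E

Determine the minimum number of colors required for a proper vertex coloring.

B and F are adjacent, so at least 2 colors are needed.
2 colors suffice: color 1 → {D, F}; color 2 → {A, B, C, E}. Every edge joins two different colors.

2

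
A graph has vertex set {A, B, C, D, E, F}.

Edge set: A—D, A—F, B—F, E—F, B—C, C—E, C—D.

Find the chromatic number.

The cycle B-F-A-D-C-B has odd length 5, so it cannot be 2-colored; at least 3 colors are needed.
A valid assignment using 3 colors: A=blue, B=blue, C=red, D=green, E=blue, F=red. Each edge has distinct colors on its endpoints.

3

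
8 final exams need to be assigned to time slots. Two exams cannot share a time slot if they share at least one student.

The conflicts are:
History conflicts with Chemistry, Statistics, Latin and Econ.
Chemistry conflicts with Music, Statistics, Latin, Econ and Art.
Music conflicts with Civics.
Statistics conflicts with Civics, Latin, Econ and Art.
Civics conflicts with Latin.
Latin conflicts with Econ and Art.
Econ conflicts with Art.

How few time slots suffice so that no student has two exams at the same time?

5

History, Chemistry, Statistics, Latin, Econ pairwise conflict, so at least 5 time slots are needed.
A valid assignment using 5 time slots: History=5, Chemistry=1, Music=2, Statistics=3, Civics=1, Latin=2, Econ=4, Art=5. No two conflicting exams share a time slot.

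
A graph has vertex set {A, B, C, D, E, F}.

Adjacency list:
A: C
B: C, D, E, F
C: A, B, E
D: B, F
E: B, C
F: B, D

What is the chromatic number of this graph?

B, C, E form a triangle, so at least 3 colors are needed.
One proper 3-coloring: A=1, B=1, C=2, D=3, E=3, F=2. No two adjacent vertices share a color.

3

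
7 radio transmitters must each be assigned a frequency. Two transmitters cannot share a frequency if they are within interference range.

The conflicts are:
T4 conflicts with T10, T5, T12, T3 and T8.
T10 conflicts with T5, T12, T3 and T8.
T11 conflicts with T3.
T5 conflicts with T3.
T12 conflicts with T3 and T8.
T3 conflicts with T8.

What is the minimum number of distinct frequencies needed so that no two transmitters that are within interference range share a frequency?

5

T4, T10, T12, T3, T8 are mutually in conflict, so at least 5 frequencies are needed.
A valid assignment using 5 frequencies: T4=3, T10=2, T11=2, T5=4, T12=5, T3=1, T8=4. Each listed conflict is separated.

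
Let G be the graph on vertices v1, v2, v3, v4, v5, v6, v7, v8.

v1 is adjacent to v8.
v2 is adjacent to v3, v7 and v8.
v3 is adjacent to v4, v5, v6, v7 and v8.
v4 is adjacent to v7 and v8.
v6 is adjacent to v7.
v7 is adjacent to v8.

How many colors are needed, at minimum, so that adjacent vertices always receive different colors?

4

v2, v3, v7, v8 form a clique, so at least 4 colors are needed.
4 colors suffice: color red → {v1, v3}; color blue → {v5, v6, v8}; color green → {v7}; color yellow → {v2, v4}. Every edge joins two different colors.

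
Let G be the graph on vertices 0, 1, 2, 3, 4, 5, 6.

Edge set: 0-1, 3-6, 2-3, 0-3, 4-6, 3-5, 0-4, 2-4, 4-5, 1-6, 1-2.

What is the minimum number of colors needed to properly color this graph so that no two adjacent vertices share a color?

2

3 and 5 are adjacent, so at least 2 colors are needed.
2 colors suffice: color a → {1, 3, 4}; color b → {0, 2, 5, 6}. No two adjacent vertices share a color.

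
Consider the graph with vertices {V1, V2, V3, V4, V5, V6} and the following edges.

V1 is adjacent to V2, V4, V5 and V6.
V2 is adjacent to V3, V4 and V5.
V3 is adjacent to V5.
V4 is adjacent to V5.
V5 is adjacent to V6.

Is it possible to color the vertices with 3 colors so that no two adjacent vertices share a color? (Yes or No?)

No

V1, V2, V4, V5 form a clique, so at least 4 colors are needed.
So 3 colors are not enough.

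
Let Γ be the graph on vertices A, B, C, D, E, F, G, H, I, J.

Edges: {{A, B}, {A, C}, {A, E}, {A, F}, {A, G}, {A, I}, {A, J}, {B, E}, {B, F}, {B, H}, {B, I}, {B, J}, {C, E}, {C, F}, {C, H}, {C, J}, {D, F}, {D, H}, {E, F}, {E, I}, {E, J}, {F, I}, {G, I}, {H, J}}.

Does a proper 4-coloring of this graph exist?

A, B, E, F, I are pairwise adjacent (a clique of size 5), so at least 5 colors are needed.
So 4 colors are not enough.

No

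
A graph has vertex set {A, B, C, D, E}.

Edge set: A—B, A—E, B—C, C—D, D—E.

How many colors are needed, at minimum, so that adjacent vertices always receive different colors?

3

The cycle D-C-B-A-E-D has odd length 5, so it cannot be 2-colored; at least 3 colors are needed.
3 colors suffice: color 1 → {B, E}; color 2 → {A, D}; color 3 → {C}. Each edge has distinct colors on its endpoints.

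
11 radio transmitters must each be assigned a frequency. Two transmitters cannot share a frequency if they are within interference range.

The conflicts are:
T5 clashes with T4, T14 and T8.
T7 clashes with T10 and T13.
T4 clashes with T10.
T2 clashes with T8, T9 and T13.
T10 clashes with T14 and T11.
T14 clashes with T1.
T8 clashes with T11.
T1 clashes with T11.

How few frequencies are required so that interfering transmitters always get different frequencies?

3

The cycle T5-T4-T10-T11-T8-T5 has odd length 5, so it cannot be 2-colored; at least 3 frequencies are needed.
3 frequencies suffice: frequency 1 → {T10, T8, T9, T1, T13}; frequency 2 → {T7, T4, T2, T14, T11}; frequency 3 → {T5}. No two conflicting transmitters share a frequency.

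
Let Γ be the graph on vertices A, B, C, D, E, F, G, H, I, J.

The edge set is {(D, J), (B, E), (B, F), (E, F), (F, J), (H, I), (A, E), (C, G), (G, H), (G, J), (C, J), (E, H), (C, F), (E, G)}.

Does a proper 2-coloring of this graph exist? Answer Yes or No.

No

C, G, J are mutually adjacent, so at least 3 colors are needed.
So 2 colors are not enough.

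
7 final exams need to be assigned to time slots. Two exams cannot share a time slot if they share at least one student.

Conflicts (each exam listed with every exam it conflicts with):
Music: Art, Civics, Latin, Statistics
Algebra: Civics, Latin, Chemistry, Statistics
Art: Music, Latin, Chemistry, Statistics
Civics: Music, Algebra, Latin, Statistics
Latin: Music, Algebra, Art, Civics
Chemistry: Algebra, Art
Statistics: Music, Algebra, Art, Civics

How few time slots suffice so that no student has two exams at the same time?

Algebra, Civics, Latin are mutually in conflict, so at least 3 time slots are needed.
3 time slots suffice: Music=1, Algebra=1, Art=2, Civics=2, Latin=3, Chemistry=3, Statistics=3. No two conflicting exams share a time slot.

3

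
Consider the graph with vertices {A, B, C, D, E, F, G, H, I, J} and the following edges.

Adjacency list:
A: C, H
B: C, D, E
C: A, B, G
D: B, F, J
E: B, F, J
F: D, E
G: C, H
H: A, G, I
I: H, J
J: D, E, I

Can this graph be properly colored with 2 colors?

The cycle C-B-E-J-I-H-A-C has odd length 7, so it cannot be 2-colored; at least 3 colors are needed.
So 2 colors are not enough.

No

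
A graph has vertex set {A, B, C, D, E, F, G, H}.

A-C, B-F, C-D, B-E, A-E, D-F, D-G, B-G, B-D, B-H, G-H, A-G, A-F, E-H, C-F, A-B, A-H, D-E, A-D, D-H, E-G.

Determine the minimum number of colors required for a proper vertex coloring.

6

A, B, D, E, G, H are pairwise adjacent (a clique of size 6), so at least 6 colors are needed.
A valid assignment using 6 colors: A=2, B=3, C=3, D=1, E=4, F=4, G=5, H=6. No two adjacent vertices share a color.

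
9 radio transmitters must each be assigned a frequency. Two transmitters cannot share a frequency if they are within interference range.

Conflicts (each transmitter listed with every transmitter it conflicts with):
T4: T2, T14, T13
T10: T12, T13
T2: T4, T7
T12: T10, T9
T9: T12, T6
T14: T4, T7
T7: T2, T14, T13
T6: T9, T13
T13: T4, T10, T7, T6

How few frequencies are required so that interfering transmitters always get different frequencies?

3

The cycle T12-T10-T13-T6-T9-T12 has odd length 5, so it cannot be 2-colored; at least 3 frequencies are needed.
3 frequencies suffice: frequency 1 → {T2, T9, T14, T13}; frequency 2 → {T4, T10, T7, T6}; frequency 3 → {T12}. No two conflicting transmitters share a frequency.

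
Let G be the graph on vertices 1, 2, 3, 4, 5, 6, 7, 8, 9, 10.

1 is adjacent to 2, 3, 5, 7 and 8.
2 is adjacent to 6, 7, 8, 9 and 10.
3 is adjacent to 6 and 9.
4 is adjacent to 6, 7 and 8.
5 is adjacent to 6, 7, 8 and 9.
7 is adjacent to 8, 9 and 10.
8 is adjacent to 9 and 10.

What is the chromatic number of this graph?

1, 5, 7, 8 are pairwise adjacent (a clique of size 4), so at least 4 colors are needed.
One proper 4-coloring: 1=yellow, 2=green, 3=blue, 4=green, 5=green, 6=red, 7=red, 8=blue, 9=yellow, 10=yellow. No two adjacent vertices share a color.

4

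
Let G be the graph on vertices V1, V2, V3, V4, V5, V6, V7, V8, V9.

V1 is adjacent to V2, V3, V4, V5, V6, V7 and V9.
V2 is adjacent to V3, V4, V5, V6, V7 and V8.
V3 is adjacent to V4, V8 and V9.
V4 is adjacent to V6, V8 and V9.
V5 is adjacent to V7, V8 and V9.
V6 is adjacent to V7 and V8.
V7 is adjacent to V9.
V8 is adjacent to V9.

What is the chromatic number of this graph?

4

V1, V3, V4, V9 are pairwise adjacent (a clique of size 4), so at least 4 colors are needed.
4 colors suffice: color 1 → {V1, V8}; color 2 → {V2, V9}; color 3 → {V4, V7}; color 4 → {V3, V5, V6}. Every edge joins two different colors.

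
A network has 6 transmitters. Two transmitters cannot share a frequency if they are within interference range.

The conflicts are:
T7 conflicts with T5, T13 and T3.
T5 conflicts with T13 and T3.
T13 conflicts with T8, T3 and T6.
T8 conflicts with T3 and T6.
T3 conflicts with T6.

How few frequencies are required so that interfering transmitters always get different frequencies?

T13, T8, T3, T6 pairwise conflict, so at least 4 frequencies are needed.
Using 4 frequencies: T7=4, T5=3, T13=1, T8=3, T3=2, T6=4. Each listed conflict is separated.

4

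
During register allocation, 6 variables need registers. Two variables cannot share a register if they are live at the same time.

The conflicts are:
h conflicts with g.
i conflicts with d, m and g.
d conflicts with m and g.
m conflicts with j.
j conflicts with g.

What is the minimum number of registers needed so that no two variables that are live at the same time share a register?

3

i, d, m are mutually in conflict, so at least 3 registers are needed.
3 registers suffice: register 1 → {m, g}; register 2 → {h, i, j}; register 3 → {d}. Each listed conflict is separated.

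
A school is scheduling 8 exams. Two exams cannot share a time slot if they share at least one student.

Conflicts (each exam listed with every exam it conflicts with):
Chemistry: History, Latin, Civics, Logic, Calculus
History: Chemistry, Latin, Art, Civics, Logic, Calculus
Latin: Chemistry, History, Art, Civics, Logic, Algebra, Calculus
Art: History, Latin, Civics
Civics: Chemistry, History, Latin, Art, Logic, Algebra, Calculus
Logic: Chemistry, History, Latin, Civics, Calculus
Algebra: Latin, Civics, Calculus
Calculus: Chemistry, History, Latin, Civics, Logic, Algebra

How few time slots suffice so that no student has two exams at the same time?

6

Chemistry, History, Latin, Civics, Logic, Calculus are mutually in conflict, so at least 6 time slots are needed.
6 time slots suffice: time slot 1 → {Latin}; time slot 2 → {Civics}; time slot 3 → {Art, Calculus}; time slot 4 → {History, Algebra}; time slot 5 → {Chemistry}; time slot 6 → {Logic}. Each listed conflict is separated.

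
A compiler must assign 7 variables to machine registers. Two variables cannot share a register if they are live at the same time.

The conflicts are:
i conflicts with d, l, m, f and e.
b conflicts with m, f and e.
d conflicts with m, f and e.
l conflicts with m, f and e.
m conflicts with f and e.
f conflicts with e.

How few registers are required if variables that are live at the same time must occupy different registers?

i, d, m, f, e are mutually in conflict, so at least 5 registers are needed.
5 registers suffice: i=4, b=4, d=5, l=5, m=2, f=1, e=3. Each listed conflict is separated.

5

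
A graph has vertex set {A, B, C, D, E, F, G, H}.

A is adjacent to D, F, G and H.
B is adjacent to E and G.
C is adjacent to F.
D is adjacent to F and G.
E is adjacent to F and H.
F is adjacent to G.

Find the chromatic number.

4

A, D, F, G form a clique, so at least 4 colors are needed.
One proper 4-coloring: A=3, B=1, C=2, D=4, E=2, F=1, G=2, H=1. Each edge has distinct colors on its endpoints.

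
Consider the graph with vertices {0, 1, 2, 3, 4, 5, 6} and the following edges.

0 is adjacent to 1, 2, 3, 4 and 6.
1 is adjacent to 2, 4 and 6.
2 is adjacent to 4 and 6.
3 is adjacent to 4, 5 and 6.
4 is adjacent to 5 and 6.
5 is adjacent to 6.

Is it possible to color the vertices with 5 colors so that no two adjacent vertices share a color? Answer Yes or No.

The chromatic number is 5. 0, 1, 2, 4, 6 form a clique, so at least 5 colors are needed.
5 colors suffice: color a → {6}; color b → {4}; color c → {0, 5}; color d → {2, 3}; color e → {1}.
That is already a proper 5-coloring.

Yes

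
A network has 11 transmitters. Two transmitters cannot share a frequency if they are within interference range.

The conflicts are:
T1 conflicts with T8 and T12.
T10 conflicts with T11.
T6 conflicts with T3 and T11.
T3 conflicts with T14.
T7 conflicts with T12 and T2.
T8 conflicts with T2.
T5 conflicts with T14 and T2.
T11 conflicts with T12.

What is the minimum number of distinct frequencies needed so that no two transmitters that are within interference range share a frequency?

3

The cycle T8-T1-T12-T7-T2-T8 has odd length 5, so it cannot be 2-colored; at least 3 frequencies are needed.
3 frequencies suffice: frequency 1 → {T1, T3, T11, T2}; frequency 2 → {T10, T6, T8, T5, T12}; frequency 3 → {T7, T14}. No two conflicting transmitters share a frequency.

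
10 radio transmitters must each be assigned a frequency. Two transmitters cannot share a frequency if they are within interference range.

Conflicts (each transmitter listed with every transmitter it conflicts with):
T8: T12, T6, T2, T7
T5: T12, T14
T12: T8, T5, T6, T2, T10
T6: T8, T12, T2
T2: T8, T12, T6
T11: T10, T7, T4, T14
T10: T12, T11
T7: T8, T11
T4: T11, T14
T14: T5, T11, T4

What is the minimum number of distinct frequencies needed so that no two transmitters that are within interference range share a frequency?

T8, T12, T6, T2 are mutually in conflict, so at least 4 frequencies are needed.
A valid assignment using 4 frequencies: T8=2, T5=3, T12=1, T6=3, T2=4, T11=1, T10=2, T7=3, T4=3, T14=2. Each listed conflict is separated.

4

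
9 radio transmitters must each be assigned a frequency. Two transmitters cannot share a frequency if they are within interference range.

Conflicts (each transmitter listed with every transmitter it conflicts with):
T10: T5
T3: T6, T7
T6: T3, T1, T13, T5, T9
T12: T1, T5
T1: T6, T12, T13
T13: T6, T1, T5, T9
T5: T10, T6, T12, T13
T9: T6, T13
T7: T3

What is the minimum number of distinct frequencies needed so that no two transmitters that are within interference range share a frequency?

T6, T1, T13 all conflict with each other, so at least 3 frequencies are needed.
3 frequencies suffice: frequency 1 → {T10, T6, T12, T7}; frequency 2 → {T3, T13}; frequency 3 → {T1, T5, T9}. Each listed conflict is separated.

3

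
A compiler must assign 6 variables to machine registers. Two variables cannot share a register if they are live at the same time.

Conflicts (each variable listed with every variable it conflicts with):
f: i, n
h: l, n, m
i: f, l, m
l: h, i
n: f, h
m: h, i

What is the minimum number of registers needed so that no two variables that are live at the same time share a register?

The cycle h-n-f-i-l-h has odd length 5, so it cannot be 2-colored; at least 3 registers are needed.
3 registers suffice: register 1 → {h, i}; register 2 → {f, l, m}; register 3 → {n}. No two conflicting variables share a register.

3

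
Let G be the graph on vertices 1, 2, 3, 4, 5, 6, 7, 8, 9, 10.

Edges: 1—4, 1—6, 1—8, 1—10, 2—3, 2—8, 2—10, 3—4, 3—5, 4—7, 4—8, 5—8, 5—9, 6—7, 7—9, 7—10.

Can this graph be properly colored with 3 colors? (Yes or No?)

Yes

The chromatic number is 3. 1, 4, 8 form a triangle, so at least 3 colors are needed.
3 colors suffice: color a → {1, 2, 5, 7}; color b → {4, 6, 9, 10}; color c → {3, 8}.
That is already a proper 3-coloring.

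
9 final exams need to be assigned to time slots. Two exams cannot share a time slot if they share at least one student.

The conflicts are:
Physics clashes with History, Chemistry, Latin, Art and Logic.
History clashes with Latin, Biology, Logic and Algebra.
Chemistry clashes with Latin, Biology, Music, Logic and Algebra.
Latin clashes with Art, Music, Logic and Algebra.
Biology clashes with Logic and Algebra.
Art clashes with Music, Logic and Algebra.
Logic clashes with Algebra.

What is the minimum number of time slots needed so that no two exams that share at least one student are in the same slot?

4

Physics, Latin, Art, Logic pairwise conflict, so at least 4 time slots are needed.
Using 4 time slots: Physics=4, History=3, Chemistry=3, Latin=2, Biology=2, Art=3, Music=1, Logic=1, Algebra=4. Every pair that conflicts lands in different time slots.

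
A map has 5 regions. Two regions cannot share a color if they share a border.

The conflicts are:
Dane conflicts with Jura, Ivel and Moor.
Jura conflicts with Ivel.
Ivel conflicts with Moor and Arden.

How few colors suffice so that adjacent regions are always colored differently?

3

Dane, Ivel, Moor pairwise conflict, so at least 3 colors are needed.
3 colors suffice: color 1 → {Ivel}; color 2 → {Dane, Arden}; color 3 → {Jura, Moor}. No two conflicting regions share a color.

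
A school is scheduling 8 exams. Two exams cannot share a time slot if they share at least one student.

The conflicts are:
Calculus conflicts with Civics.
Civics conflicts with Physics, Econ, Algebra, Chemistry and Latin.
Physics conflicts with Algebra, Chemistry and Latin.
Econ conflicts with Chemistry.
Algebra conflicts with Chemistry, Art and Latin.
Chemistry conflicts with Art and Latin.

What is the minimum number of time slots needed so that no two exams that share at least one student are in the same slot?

Civics, Physics, Algebra, Chemistry, Latin are mutually in conflict, so at least 5 time slots are needed.
5 time slots suffice: Calculus=2, Civics=1, Physics=4, Econ=3, Algebra=3, Chemistry=2, Art=1, Latin=5. No two conflicting exams share a time slot.

5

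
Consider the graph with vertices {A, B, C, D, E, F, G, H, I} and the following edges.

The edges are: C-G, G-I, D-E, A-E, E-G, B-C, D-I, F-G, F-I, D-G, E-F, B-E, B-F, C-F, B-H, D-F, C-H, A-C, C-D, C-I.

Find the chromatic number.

5

C, D, F, G, I form a clique, so at least 5 colors are needed.
5 colors suffice: A=2, B=3, C=1, D=3, E=1, F=2, G=4, H=2, I=5. No two adjacent vertices share a color.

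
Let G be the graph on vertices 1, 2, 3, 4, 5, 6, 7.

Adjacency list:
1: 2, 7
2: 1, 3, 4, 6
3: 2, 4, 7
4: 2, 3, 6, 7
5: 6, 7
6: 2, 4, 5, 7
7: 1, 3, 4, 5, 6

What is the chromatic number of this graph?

3

2, 3, 4 are pairwise adjacent, so at least 3 colors are needed.
3 colors suffice: 1=b, 2=a, 3=b, 4=c, 5=c, 6=b, 7=a. Every edge joins two different colors.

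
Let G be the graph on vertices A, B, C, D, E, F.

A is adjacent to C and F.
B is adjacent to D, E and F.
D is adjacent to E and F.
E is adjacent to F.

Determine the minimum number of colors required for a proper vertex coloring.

4

B, D, E, F are mutually adjacent (a clique of size 4), so at least 4 colors are needed.
4 colors suffice: color 1 → {C, F}; color 2 → {A, B}; color 3 → {E}; color 4 → {D}. Every edge joins two different colors.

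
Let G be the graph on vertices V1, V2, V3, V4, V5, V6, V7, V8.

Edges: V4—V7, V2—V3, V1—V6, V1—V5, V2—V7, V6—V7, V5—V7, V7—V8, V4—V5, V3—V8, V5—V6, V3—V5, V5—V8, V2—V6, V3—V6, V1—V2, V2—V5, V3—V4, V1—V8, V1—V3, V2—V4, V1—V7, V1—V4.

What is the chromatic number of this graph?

V1, V2, V5, V6, V7 are mutually adjacent (a clique of size 5), so at least 5 colors are needed.
One proper 5-coloring: V1=1, V2=4, V3=3, V4=5, V5=2, V6=5, V7=3, V8=4. Each edge has distinct colors on its endpoints.

5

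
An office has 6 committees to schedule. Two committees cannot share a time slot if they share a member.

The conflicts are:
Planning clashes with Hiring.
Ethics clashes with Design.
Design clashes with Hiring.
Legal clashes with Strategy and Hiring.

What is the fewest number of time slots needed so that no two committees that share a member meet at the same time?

2

Planning and Hiring conflict, so at least 2 time slots are needed.
2 time slots suffice: Planning=2, Ethics=1, Design=2, Legal=2, Strategy=1, Hiring=1. No two conflicting committees share a time slot.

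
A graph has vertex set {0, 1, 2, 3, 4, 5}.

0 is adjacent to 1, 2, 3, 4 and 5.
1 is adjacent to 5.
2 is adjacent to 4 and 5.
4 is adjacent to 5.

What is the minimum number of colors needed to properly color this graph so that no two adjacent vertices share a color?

4

0, 2, 4, 5 are pairwise adjacent (a clique of size 4), so at least 4 colors are needed.
4 colors suffice: color a → {0}; color b → {3, 5}; color c → {1, 4}; color d → {2}. Each edge has distinct colors on its endpoints.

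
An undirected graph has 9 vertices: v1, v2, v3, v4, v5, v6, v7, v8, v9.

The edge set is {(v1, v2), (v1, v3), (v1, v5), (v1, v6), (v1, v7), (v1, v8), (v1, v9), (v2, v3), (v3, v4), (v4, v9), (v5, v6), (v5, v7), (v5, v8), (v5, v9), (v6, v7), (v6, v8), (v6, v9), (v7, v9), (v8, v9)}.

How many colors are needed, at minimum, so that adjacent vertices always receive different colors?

5

v1, v5, v6, v7, v9 form a clique, so at least 5 colors are needed.
5 colors suffice: color 1 → {v1, v4}; color 2 → {v3, v9}; color 3 → {v2, v5}; color 4 → {v6}; color 5 → {v7, v8}. Every edge joins two different colors.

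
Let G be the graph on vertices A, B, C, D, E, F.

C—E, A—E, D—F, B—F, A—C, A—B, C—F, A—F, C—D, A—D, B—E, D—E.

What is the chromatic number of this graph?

4

A, C, D, F form a clique, so at least 4 colors are needed.
4 colors suffice: color 1 → {A}; color 2 → {B, D}; color 3 → {E, F}; color 4 → {C}. No two adjacent vertices share a color.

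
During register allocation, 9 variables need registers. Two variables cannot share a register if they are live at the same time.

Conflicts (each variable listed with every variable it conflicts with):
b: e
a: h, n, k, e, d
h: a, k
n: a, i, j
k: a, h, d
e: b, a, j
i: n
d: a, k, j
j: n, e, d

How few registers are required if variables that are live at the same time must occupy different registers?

3

a, h, k pairwise conflict, so at least 3 registers are needed.
3 registers suffice: register 1 → {b, a, i, j}; register 2 → {h, n, e, d}; register 3 → {k}. Each listed conflict is separated.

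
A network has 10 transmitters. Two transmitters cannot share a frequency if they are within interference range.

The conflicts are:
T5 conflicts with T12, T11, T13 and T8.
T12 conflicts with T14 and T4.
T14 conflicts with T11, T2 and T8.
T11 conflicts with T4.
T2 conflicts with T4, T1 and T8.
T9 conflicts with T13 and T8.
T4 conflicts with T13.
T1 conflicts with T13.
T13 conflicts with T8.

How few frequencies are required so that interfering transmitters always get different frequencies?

T5, T13, T8 all conflict with each other, so at least 3 frequencies are needed.
3 frequencies suffice: frequency 1 → {T12, T11, T2, T13}; frequency 2 → {T4, T1, T8}; frequency 3 → {T5, T14, T9}. No two conflicting transmitters share a frequency.

3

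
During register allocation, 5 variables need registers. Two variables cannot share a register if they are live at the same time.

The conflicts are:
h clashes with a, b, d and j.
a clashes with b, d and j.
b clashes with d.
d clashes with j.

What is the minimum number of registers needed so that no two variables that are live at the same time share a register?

4

h, a, d, j are mutually in conflict, so at least 4 registers are needed.
4 registers suffice: h=1, a=3, b=4, d=2, j=4. No two conflicting variables share a register.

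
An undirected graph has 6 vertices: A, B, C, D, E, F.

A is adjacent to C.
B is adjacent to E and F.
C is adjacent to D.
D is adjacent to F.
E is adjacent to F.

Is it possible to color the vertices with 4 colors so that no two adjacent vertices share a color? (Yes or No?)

The chromatic number is 3. B, E, F are mutually adjacent, so at least 3 colors are needed.
3 colors suffice: color red → {C, F}; color blue → {A, B, D}; color green → {E}.
Since 4 ≥ 3, a proper 4-coloring certainly exists.

Yes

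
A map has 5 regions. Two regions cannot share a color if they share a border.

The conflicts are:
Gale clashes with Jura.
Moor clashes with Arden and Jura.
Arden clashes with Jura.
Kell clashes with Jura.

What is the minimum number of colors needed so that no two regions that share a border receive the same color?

Moor, Arden, Jura pairwise conflict, so at least 3 colors are needed.
A valid assignment using 3 colors: Gale=2, Moor=3, Arden=2, Kell=2, Jura=1. Every pair that conflicts lands in different colors.

3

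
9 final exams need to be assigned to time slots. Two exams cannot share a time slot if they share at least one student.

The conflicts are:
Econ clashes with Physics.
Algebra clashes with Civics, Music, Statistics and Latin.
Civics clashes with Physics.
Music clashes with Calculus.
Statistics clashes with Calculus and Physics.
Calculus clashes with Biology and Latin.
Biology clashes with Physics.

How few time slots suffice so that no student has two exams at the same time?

2

Civics and Physics conflict, so at least 2 time slots are needed.
2 time slots suffice: Econ=2, Algebra=1, Civics=2, Music=2, Statistics=2, Calculus=1, Biology=2, Physics=1, Latin=2. Every pair that conflicts lands in different time slots.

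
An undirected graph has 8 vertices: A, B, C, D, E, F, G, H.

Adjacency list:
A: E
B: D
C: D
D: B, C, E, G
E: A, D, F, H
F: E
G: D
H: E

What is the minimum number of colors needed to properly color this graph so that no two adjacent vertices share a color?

2

A and E are adjacent, so at least 2 colors are needed.
One proper 2-coloring: A=2, B=1, C=1, D=2, E=1, F=2, G=1, H=2. No two adjacent vertices share a color.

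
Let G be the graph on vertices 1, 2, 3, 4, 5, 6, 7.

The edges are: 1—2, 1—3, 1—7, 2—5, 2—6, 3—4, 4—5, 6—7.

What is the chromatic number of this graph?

3

The cycle 4-5-2-1-3-4 has odd length 5, so it cannot be 2-colored; at least 3 colors are needed.
3 colors suffice: color red → {2, 4, 7}; color blue → {1, 5, 6}; color green → {3}. Every edge joins two different colors.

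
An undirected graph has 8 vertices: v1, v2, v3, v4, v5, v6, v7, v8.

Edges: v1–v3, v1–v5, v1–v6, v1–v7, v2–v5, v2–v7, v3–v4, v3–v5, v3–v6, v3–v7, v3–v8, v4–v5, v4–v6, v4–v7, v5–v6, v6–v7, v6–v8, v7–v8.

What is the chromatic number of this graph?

4

v1, v3, v5, v6 are mutually adjacent (a clique of size 4), so at least 4 colors are needed.
4 colors suffice: color 1 → {v2, v3}; color 2 → {v6}; color 3 → {v5, v7}; color 4 → {v1, v4, v8}. Each edge has distinct colors on its endpoints.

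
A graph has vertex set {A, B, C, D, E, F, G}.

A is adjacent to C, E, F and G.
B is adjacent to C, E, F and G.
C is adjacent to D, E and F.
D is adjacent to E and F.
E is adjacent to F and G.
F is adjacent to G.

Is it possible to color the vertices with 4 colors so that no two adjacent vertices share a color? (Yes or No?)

Yes

The chromatic number is 4. B, E, F, G are pairwise adjacent (a clique of size 4), so at least 4 colors are needed.
4 colors suffice: color red → {E}; color blue → {F}; color green → {C, G}; color yellow → {A, B, D}.
That is already a proper 4-coloring.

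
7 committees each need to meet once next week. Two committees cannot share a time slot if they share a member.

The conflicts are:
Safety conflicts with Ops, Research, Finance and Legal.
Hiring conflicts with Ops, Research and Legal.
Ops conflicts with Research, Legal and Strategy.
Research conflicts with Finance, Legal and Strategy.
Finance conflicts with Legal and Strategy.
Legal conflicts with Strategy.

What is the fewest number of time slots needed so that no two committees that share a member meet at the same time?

4

Hiring, Ops, Research, Legal all conflict with each other, so at least 4 time slots are needed.
4 time slots suffice: time slot 1 → {Legal}; time slot 2 → {Research}; time slot 3 → {Ops, Finance}; time slot 4 → {Safety, Hiring, Strategy}. No two conflicting committees share a time slot.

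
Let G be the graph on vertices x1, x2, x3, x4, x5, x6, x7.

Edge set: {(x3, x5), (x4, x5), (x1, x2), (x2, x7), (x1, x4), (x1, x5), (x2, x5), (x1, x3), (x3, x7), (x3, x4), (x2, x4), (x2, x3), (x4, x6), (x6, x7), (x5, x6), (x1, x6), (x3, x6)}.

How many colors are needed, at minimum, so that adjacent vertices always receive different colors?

5

x1, x2, x3, x4, x5 are pairwise adjacent (a clique of size 5), so at least 5 colors are needed.
5 colors suffice: x1=4, x2=2, x3=1, x4=3, x5=5, x6=2, x7=3. No two adjacent vertices share a color.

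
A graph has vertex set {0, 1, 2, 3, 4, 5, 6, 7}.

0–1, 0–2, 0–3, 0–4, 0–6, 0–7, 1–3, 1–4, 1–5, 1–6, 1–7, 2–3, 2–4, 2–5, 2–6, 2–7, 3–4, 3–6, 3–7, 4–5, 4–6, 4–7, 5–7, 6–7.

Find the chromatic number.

0, 2, 3, 4, 6, 7 are pairwise adjacent (a clique of size 6), so at least 6 colors are needed.
6 colors suffice: 0=e, 1=d, 2=d, 3=c, 4=a, 5=c, 6=f, 7=b. Each edge has distinct colors on its endpoints.

6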